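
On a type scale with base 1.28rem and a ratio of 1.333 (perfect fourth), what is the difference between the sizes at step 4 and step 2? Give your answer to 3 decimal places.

Step 2: 1.28 × 1.333² = 2.27442rem
Step 4: 1.28 × 1.333⁴ = 4.04139rem
Difference: 4.04139 − 2.27442 = 1.76697rem

1.767rem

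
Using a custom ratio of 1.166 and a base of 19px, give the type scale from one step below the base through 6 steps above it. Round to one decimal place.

Step -1: 19.0 ÷ 1.166 = 16.3
Step 0: 19px
Step 1: 19.0 × 1.166 = 22.2
Step 2: 19.0 × 1.166² = 25.8
Step 3: 19.0 × 1.166³ = 30.1
Step 4: 19.0 × 1.166⁴ = 35.1
Step 5: 19.0 × 1.166⁵ = 40.9
Step 6: 19.0 × 1.166⁶ = 47.7

16.3px, 19.0px, 22.2px, 25.8px, 30.1px, 35.1px, 40.9px, 47.7px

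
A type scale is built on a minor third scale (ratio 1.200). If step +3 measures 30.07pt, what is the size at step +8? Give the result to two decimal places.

The gap is 8 − (3) = 5 steps, so the factor is 1.200^5.
30.07 × 1.200⁵ = 30.07 × 2.48832 ≈ 74.824

74.82pt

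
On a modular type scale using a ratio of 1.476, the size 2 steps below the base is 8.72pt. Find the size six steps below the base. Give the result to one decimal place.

1.8pt

The gap is -6 − (-2) = -4 steps, so the factor is 1.476^-4.
8.72 ÷ 1.476⁴ = 8.72 ÷ 4.74619 ≈ 1.837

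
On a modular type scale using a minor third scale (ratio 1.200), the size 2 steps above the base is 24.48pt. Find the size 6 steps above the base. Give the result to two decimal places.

24.48 × 1.200⁴ = 24.48 × 2.07360 ≈ 50.762

50.76pt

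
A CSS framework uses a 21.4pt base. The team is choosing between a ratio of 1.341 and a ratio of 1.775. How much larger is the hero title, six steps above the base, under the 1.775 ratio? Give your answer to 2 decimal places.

544.83pt

At 1.341: 21.4 × 1.341⁶ = 124.4476pt
At 1.775: 21.4 × 1.775⁶ = 669.2739pt
Difference: 669.2739 − 124.4476 = 544.8263pt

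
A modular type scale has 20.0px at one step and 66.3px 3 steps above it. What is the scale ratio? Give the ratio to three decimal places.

r³ = 66.3 / 20.0, so r = (66.3/20.0)^(1/3).
r = 3.3150^(1/3) ≈ 1.4911

1.491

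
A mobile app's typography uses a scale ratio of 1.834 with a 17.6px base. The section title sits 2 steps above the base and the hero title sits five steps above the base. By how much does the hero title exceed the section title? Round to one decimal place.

Step 2: 17.6 × 1.834² = 59.199px
Step 5: 17.6 × 1.834⁵ = 365.182px
Difference: 365.182 − 59.199 = 305.983px

306.0px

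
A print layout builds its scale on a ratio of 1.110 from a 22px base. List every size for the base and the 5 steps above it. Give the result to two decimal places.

22.00px, 24.42px, 27.11px, 30.09px, 33.40px, 37.07px

Step 0: 22px
Step 1: 22.0 × 1.110 = 24.42
Step 2: 22.0 × 1.110² = 27.11
Step 3: 22.0 × 1.110³ = 30.09
Step 4: 22.0 × 1.110⁴ = 33.40
Step 5: 22.0 × 1.110⁵ = 37.07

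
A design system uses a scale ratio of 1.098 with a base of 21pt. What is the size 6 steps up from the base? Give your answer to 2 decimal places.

36.80pt

A modular type scale is a geometric sequence: sizeₙ = base × rⁿ.
21.0 × 1.098⁶ = 21.0 × 1.75232 ≈ 36.80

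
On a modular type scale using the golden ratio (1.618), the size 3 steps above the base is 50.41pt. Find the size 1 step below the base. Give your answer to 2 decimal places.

50.41 ÷ 1.618⁴ = 50.41 ÷ 6.85353 ≈ 7.355

7.36pt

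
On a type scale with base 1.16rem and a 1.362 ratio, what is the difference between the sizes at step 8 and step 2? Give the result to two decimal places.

Step 2: 1.16 × 1.362² = 2.1519rem
Step 8: 1.16 × 1.362⁸ = 13.7365rem
Difference: 13.7365 − 2.1519 = 11.5846rem

11.58rem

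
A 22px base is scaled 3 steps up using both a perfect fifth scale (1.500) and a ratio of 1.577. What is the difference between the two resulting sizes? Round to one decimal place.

12.0px

Perfect fifth: 22.0 × 1.500³ = 74.250px
At 1.577: 22.0 × 1.577³ = 86.282px
Difference: 86.282 − 74.250 = 12.032px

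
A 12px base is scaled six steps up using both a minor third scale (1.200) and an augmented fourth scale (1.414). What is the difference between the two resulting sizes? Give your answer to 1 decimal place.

60.1px

Minor third: 12.0 × 1.200⁶ = 35.832px
Augmented fourth: 12.0 × 1.414⁶ = 95.913px
Difference: 95.913 − 35.832 = 60.081px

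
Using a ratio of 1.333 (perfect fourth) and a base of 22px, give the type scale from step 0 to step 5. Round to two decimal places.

Step 0: 22px
Step 1: 22.0 × 1.333 = 29.33
Step 2: 22.0 × 1.333² = 39.09
Step 3: 22.0 × 1.333³ = 52.11
Step 4: 22.0 × 1.333⁴ = 69.46
Step 5: 22.0 × 1.333⁵ = 92.59

22.00px, 29.33px, 39.09px, 52.11px, 69.46px, 92.59px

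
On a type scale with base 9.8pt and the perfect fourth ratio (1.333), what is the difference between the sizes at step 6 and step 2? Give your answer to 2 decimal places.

Step 2: 9.8 × 1.333² = 17.4135pt
Step 6: 9.8 × 1.333⁶ = 54.9803pt
Difference: 54.9803 − 17.4135 = 37.5668pt

37.57pt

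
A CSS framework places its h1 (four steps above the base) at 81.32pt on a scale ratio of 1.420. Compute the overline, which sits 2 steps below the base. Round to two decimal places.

81.32 ÷ 1.420⁶ = 81.32 ÷ 8.19842 ≈ 9.919

9.92pt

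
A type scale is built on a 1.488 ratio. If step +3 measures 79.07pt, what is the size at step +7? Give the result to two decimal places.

387.64pt

The gap is 7 − (3) = 4 steps, so the factor is 1.488^4.
79.07 × 1.488⁴ = 79.07 × 4.90243 ≈ 387.635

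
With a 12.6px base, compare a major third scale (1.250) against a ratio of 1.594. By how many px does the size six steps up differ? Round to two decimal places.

158.62px

Major third: 12.6 × 1.250⁶ = 48.0652px
At 1.594: 12.6 × 1.594⁶ = 206.6809px
Difference: 206.6809 − 48.0652 = 158.6157px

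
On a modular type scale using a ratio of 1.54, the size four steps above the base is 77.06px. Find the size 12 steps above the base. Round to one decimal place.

2437.8px

77.06 × 1.54⁸ = 77.06 × 31.63485 ≈ 2437.781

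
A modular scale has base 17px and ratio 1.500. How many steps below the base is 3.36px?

1.500ⁿ = 17 / 3.36 = 5.0595
n = ln(5.0595) / ln(1.500) = 1.6213 / 0.4055 ≈ 4.00

4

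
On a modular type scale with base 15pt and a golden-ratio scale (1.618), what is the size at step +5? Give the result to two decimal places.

Each step on a modular scale multiplies by the ratio, so the size n steps from the base is base × ratioⁿ.
15.0 × 1.618⁵ = 15.0 × 11.08901 ≈ 166.34

166.34pt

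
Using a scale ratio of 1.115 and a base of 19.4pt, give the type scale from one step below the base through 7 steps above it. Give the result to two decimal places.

17.40pt, 19.40pt, 21.63pt, 24.12pt, 26.89pt, 29.98pt, 33.43pt, 37.28pt, 41.56pt

Step -1: 19.4 ÷ 1.115 = 17.40
Step 0: 19.4pt
Step 1: 19.4 × 1.115 = 21.63
Step 2: 19.4 × 1.115² = 24.12
Step 3: 19.4 × 1.115³ = 26.89
Step 4: 19.4 × 1.115⁴ = 29.98
Step 5: 19.4 × 1.115⁵ = 33.43
Step 6: 19.4 × 1.115⁶ = 37.28
Step 7: 19.4 × 1.115⁷ = 41.56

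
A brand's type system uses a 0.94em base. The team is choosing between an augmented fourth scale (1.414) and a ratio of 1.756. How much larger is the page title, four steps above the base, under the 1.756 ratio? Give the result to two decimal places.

Augmented fourth: 0.94 × 1.414⁴ = 3.7577em
At 1.756: 0.94 × 1.756⁴ = 8.9377em
Difference: 8.9377 − 3.7577 = 5.1800em

5.18em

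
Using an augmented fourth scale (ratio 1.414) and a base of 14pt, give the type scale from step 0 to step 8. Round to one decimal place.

14.0pt, 19.8pt, 28.0pt, 39.6pt, 56.0pt, 79.1pt, 111.9pt, 158.2pt, 223.7pt

Step 0: 14pt
Step 1: 14.0 × 1.414 = 19.8
Step 2: 14.0 × 1.414² = 28.0
Step 3: 14.0 × 1.414³ = 39.6
Step 4: 14.0 × 1.414⁴ = 56.0
Step 5: 14.0 × 1.414⁵ = 79.1
Step 6: 14.0 × 1.414⁶ = 111.9
Step 7: 14.0 × 1.414⁷ = 158.2
Step 8: 14.0 × 1.414⁸ = 223.7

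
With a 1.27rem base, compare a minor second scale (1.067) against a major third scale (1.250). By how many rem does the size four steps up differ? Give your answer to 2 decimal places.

1.45rem

Minor second: 1.27 × 1.067⁴ = 1.6461rem
Major third: 1.27 × 1.250⁴ = 3.1006rem
Difference: 3.1006 − 1.6461 = 1.4545rem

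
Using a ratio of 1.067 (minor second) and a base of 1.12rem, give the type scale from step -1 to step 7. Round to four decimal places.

1.0497rem, 1.1200rem, 1.1950rem, 1.2751rem, 1.3605rem, 1.4517rem, 1.5490rem, 1.6527rem, 1.7635rem

Step -1: 1.12 ÷ 1.067 = 1.0497
Step 0: 1.12rem
Step 1: 1.12 × 1.067 = 1.1950
Step 2: 1.12 × 1.067² = 1.2751
Step 3: 1.12 × 1.067³ = 1.3605
Step 4: 1.12 × 1.067⁴ = 1.4517
Step 5: 1.12 × 1.067⁵ = 1.5490
Step 6: 1.12 × 1.067⁶ = 1.6527
Step 7: 1.12 × 1.067⁷ = 1.7635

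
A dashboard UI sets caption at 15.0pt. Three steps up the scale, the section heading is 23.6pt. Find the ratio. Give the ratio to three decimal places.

1.163

r³ = 23.6 / 15.0, so r = (23.6/15.0)^(1/3).
r = 1.5733^(1/3) ≈ 1.1631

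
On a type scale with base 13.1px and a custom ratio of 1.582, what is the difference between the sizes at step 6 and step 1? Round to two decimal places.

Step 1: 13.1 × 1.582 = 20.7242px
Step 6: 13.1 × 1.582⁶ = 205.3573px
Difference: 205.3573 − 20.7242 = 184.6331px

184.63px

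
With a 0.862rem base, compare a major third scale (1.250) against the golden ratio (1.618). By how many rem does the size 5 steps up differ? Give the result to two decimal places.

6.93rem

Major third: 0.862 × 1.250⁵ = 2.6306rem
Golden ratio: 0.862 × 1.618⁵ = 9.5587rem
Difference: 9.5587 − 2.6306 = 6.9281rem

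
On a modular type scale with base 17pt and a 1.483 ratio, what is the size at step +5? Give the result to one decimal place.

17.0 × 1.483⁵ = 17.0 × 7.17308 ≈ 121.94

121.9pt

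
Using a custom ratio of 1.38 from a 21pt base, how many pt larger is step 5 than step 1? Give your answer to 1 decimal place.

Step 1: 21.0 × 1.38 = 28.980pt
Step 5: 21.0 × 1.38⁵ = 105.103pt
Difference: 105.103 − 28.980 = 76.123pt

76.1pt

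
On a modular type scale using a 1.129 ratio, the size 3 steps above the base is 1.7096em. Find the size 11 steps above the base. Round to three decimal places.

1.7096 × 1.129⁸ = 1.7096 × 2.63968 ≈ 4.513

4.513em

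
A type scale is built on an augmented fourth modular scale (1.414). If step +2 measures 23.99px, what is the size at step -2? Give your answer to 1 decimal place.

6.0px

The gap is -2 − (2) = -4 steps, so the factor is 1.414^-4.
23.99 ÷ 1.414⁴ = 23.99 ÷ 3.99758 ≈ 6.001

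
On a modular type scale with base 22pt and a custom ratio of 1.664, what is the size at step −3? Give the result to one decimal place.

22.0 ÷ 1.664³ = 22.0 ÷ 4.60744 ≈ 4.77

4.8pt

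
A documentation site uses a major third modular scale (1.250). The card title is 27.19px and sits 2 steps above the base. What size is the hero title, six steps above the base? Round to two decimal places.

27.19 × 1.250⁴ = 27.19 × 2.44141 ≈ 66.382

66.38px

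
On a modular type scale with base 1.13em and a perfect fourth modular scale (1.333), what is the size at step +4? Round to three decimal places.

3.568em

1.13 × 1.333⁴ = 1.13 × 3.15733 ≈ 3.568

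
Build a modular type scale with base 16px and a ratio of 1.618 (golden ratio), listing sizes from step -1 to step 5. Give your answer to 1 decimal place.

Step -1: 16.0 ÷ 1.618 = 9.9
Step 0: 16px
Step 1: 16.0 × 1.618 = 25.9
Step 2: 16.0 × 1.618² = 41.9
Step 3: 16.0 × 1.618³ = 67.8
Step 4: 16.0 × 1.618⁴ = 109.7
Step 5: 16.0 × 1.618⁵ = 177.4

9.9px, 16.0px, 25.9px, 41.9px, 67.8px, 109.7px, 177.4px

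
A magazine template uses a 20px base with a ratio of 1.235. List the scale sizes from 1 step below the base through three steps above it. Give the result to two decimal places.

Step -1: 20.0 ÷ 1.235 = 16.19
Step 0: 20px
Step 1: 20.0 × 1.235 = 24.70
Step 2: 20.0 × 1.235² = 30.50
Step 3: 20.0 × 1.235³ = 37.67

16.19px, 20.00px, 24.70px, 30.50px, 37.67px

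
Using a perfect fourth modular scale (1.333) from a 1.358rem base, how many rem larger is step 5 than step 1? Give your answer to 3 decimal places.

Step 1: 1.358 × 1.333 = 1.81021rem
Step 5: 1.358 × 1.333⁵ = 5.71545rem
Difference: 5.71545 − 1.81021 = 3.90524rem

3.905rem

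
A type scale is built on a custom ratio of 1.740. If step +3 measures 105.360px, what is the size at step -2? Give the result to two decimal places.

105.360 ÷ 1.740⁵ = 105.360 ÷ 15.94947 ≈ 6.606

6.61px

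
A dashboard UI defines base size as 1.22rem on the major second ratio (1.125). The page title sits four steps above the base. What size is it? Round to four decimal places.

1.9542rem

Each step on a modular scale multiplies by the ratio, so the size n steps from the base is base × ratioⁿ.
1.22 × 1.125⁴ = 1.22 × 1.60181 ≈ 1.9542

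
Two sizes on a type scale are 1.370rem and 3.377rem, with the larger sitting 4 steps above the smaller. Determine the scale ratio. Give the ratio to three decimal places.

The ratio satisfies 1.370 × r⁴ = 3.377, so r = (3.377 / 1.370)^(1/4).
r = 2.4650^(1/4) ≈ 1.2530

1.253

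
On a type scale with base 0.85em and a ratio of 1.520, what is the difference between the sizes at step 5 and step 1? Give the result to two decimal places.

Step 1: 0.85 × 1.520 = 1.2920em
Step 5: 0.85 × 1.520⁵ = 6.8966em
Difference: 6.8966 − 1.2920 = 5.6046em

5.60em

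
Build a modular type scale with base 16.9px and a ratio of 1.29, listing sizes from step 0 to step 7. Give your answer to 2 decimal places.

Step 0: 16.9px
Step 1: 16.9 × 1.29 = 21.80
Step 2: 16.9 × 1.29² = 28.12
Step 3: 16.9 × 1.29³ = 36.28
Step 4: 16.9 × 1.29⁴ = 46.80
Step 5: 16.9 × 1.29⁵ = 60.37
Step 6: 16.9 × 1.29⁶ = 77.88
Step 7: 16.9 × 1.29⁷ = 100.46

16.90px, 21.80px, 28.12px, 36.28px, 46.80px, 60.37px, 77.88px, 100.46px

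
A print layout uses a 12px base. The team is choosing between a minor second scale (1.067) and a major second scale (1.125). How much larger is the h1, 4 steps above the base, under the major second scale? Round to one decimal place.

3.7px

Minor second: 12.0 × 1.067⁴ = 15.554px
Major second: 12.0 × 1.125⁴ = 19.222px
Difference: 19.222 − 15.554 = 3.668px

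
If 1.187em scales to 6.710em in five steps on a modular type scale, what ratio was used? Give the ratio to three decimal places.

1.414

r⁵ = 6.710 / 1.187, so r = (6.710/1.187)^(1/5).
r = 5.6529^(1/5) ≈ 1.4140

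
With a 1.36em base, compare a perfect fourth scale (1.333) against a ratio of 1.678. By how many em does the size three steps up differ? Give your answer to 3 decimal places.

Perfect fourth: 1.36 × 1.333³ = 3.22129em
At 1.678: 1.36 × 1.678³ = 6.42562em
Difference: 6.42562 − 3.22129 = 3.20433em

3.204em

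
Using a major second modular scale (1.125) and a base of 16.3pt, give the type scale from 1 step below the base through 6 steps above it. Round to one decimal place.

14.5pt, 16.3pt, 18.3pt, 20.6pt, 23.2pt, 26.1pt, 29.4pt, 33.0pt

Step -1: 16.3 ÷ 1.125 = 14.5
Step 0: 16.3pt
Step 1: 16.3 × 1.125 = 18.3
Step 2: 16.3 × 1.125² = 20.6
Step 3: 16.3 × 1.125³ = 23.2
Step 4: 16.3 × 1.125⁴ = 26.1
Step 5: 16.3 × 1.125⁵ = 29.4
Step 6: 16.3 × 1.125⁶ = 33.0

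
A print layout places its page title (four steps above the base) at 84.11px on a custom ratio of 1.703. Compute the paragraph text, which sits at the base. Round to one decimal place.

84.11 ÷ 1.703⁴ = 84.11 ÷ 8.41121 ≈ 10.000

10.0px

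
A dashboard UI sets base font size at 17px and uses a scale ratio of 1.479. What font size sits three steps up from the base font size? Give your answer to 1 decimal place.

17.0 × 1.479³ = 17.0 × 3.23523 ≈ 55.00

55.0px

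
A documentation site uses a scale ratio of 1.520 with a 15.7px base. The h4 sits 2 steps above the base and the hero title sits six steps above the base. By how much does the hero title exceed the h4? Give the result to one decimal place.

157.4px

Step 2: 15.7 × 1.520² = 36.273px
Step 6: 15.7 × 1.520⁶ = 193.625px
Difference: 193.625 − 36.273 = 157.352px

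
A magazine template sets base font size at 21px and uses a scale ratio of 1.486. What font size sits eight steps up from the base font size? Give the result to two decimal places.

499.31px

21.0 × 1.486⁸ = 21.0 × 23.77664 ≈ 499.31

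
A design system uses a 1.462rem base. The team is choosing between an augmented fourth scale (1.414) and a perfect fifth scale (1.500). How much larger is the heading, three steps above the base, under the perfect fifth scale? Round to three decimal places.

0.801rem

Augmented fourth: 1.462 × 1.414³ = 4.13329rem
Perfect fifth: 1.462 × 1.500³ = 4.93425rem
Difference: 4.93425 − 4.13329 = 0.80096rem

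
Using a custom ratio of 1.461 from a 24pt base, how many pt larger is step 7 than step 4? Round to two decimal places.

Step 4: 24.0 × 1.461⁴ = 109.3483pt
Step 7: 24.0 × 1.461⁷ = 341.0066pt
Difference: 341.0066 − 109.3483 = 231.6583pt

231.66pt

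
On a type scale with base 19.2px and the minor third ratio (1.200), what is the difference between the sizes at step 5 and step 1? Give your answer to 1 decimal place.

Step 1: 19.2 × 1.200 = 23.040px
Step 5: 19.2 × 1.200⁵ = 47.776px
Difference: 47.776 − 23.040 = 24.736px

24.7px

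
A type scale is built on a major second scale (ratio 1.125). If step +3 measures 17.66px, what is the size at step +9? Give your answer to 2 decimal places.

35.80px

Moving from step +3 to step +9 is 6 steps up, so multiply by r⁶.
17.66 × 1.125⁶ = 17.66 × 2.02729 ≈ 35.802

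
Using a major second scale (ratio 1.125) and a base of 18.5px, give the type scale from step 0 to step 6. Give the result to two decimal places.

18.50px, 20.81px, 23.41px, 26.34px, 29.63px, 33.34px, 37.50px

Step 0: 18.5px
Step 1: 18.5 × 1.125 = 20.81
Step 2: 18.5 × 1.125² = 23.41
Step 3: 18.5 × 1.125³ = 26.34
Step 4: 18.5 × 1.125⁴ = 29.63
Step 5: 18.5 × 1.125⁵ = 33.34
Step 6: 18.5 × 1.125⁶ = 37.50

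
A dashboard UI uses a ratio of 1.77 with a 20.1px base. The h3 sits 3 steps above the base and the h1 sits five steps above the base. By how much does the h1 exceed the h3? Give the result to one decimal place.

237.7px

Step 3: 20.1 × 1.77³ = 111.459px
Step 5: 20.1 × 1.77⁵ = 349.190px
Difference: 349.190 − 111.459 = 237.731px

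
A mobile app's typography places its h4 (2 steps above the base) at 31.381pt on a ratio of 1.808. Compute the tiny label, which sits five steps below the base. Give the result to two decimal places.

0.50pt

Moving from step +2 to step -5 is 7 steps down, so divide by r⁷.
31.381 ÷ 1.808⁷ = 31.381 ÷ 63.15227 ≈ 0.497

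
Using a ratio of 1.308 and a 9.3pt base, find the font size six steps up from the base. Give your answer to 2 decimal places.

46.57pt

Each step on a modular scale multiplies by the ratio, so the size n steps from the base is base × ratioⁿ.
9.3 × 1.308⁶ = 9.3 × 5.00779 ≈ 46.57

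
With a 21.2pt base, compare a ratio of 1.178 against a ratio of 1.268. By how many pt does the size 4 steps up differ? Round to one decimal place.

14.0pt

At 1.178: 21.2 × 1.178⁴ = 40.824pt
At 1.268: 21.2 × 1.268⁴ = 54.804pt
Difference: 54.804 − 40.824 = 13.980pt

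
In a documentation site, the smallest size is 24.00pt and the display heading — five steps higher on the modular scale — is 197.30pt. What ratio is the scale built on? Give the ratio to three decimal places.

1.524

r⁵ = 197.30 / 24.00, so r = (197.30/24.00)^(1/5).
r = 8.2208^(1/5) ≈ 1.5240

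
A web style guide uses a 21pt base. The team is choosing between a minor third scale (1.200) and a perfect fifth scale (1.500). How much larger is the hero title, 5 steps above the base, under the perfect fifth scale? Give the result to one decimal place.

Minor third: 21.0 × 1.200⁵ = 52.255pt
Perfect fifth: 21.0 × 1.500⁵ = 159.469pt
Difference: 159.469 − 52.255 = 107.214pt

107.2pt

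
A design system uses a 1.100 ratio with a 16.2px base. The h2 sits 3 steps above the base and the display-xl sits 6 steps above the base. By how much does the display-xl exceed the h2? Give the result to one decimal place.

Step 3: 16.2 × 1.100³ = 21.562px
Step 6: 16.2 × 1.100⁶ = 28.699px
Difference: 28.699 − 21.562 = 7.137px

7.1px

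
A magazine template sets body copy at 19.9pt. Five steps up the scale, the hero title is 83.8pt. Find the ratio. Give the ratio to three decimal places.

1.333

r⁵ = 83.8 / 19.9, so r = (83.8/19.9)^(1/5).
r = 4.2111^(1/5) ≈ 1.3331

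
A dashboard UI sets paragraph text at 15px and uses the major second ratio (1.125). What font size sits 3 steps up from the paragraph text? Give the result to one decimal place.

21.4px

15.0 × 1.125³ = 15.0 × 1.42383 ≈ 21.36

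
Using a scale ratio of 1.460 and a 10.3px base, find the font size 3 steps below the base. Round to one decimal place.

Every step multiplies by the scale ratio.
10.3 ÷ 1.460³ = 10.3 ÷ 3.11214 ≈ 3.31

3.3px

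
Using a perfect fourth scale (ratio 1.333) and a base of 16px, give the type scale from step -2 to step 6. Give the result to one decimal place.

9.0px, 12.0px, 16.0px, 21.3px, 28.4px, 37.9px, 50.5px, 67.3px, 89.8px

Step -2: 16.0 ÷ 1.333² = 9.0
Step -1: 16.0 ÷ 1.333 = 12.0
Step 0: 16px
Step 1: 16.0 × 1.333 = 21.3
Step 2: 16.0 × 1.333² = 28.4
Step 3: 16.0 × 1.333³ = 37.9
Step 4: 16.0 × 1.333⁴ = 50.5
Step 5: 16.0 × 1.333⁵ = 67.3
Step 6: 16.0 × 1.333⁶ = 89.8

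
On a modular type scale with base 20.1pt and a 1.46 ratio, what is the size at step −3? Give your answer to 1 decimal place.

Each step on a modular scale multiplies by the ratio, so the size n steps from the base is base × ratioⁿ.
20.1 ÷ 1.46³ = 20.1 ÷ 3.11214 ≈ 6.46

6.5pt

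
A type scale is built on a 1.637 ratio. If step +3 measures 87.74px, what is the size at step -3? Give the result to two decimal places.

4.56px

87.74 ÷ 1.637⁶ = 87.74 ÷ 19.24386 ≈ 4.559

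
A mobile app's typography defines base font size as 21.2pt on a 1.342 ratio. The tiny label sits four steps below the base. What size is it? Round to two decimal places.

6.54pt

A modular type scale is a geometric sequence: sizeₙ = base × rⁿ.
21.2 ÷ 1.342⁴ = 21.2 ÷ 3.24347 ≈ 6.54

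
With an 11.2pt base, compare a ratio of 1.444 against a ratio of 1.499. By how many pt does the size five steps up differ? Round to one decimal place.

14.5pt

At 1.444: 11.2 × 1.444⁵ = 70.316pt
At 1.499: 11.2 × 1.499⁵ = 84.767pt
Difference: 84.767 − 70.316 = 14.451pt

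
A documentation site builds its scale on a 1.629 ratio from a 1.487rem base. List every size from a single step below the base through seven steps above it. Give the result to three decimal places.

0.913rem, 1.487rem, 2.422rem, 3.946rem, 6.428rem, 10.471rem, 17.058rem, 27.787rem, 45.265rem

Step -1: 1.487 ÷ 1.629 = 0.913
Step 0: 1.487rem
Step 1: 1.487 × 1.629 = 2.422
Step 2: 1.487 × 1.629² = 3.946
Step 3: 1.487 × 1.629³ = 6.428
Step 4: 1.487 × 1.629⁴ = 10.471
Step 5: 1.487 × 1.629⁵ = 17.058
Step 6: 1.487 × 1.629⁶ = 27.787
Step 7: 1.487 × 1.629⁷ = 45.265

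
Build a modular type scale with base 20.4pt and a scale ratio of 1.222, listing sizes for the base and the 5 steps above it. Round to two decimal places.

20.40pt, 24.93pt, 30.46pt, 37.23pt, 45.49pt, 55.59pt

Step 0: 20.4pt
Step 1: 20.4 × 1.222 = 24.93
Step 2: 20.4 × 1.222² = 30.46
Step 3: 20.4 × 1.222³ = 37.23
Step 4: 20.4 × 1.222⁴ = 45.49
Step 5: 20.4 × 1.222⁵ = 55.59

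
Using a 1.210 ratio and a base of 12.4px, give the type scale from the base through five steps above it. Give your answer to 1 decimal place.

Step 0: 12.4px
Step 1: 12.4 × 1.210 = 15.0
Step 2: 12.4 × 1.210² = 18.2
Step 3: 12.4 × 1.210³ = 22.0
Step 4: 12.4 × 1.210⁴ = 26.6
Step 5: 12.4 × 1.210⁵ = 32.2

12.4px, 15.0px, 18.2px, 22.0px, 26.6px, 32.2px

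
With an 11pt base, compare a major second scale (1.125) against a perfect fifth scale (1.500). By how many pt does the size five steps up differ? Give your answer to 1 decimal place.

Major second: 11.0 × 1.125⁵ = 19.822pt
Perfect fifth: 11.0 × 1.500⁵ = 83.531pt
Difference: 83.531 − 19.822 = 63.709pt

63.7pt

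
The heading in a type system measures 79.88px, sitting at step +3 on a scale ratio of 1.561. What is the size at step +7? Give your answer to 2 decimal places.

474.30px

79.88 × 1.561⁴ = 79.88 × 5.93761 ≈ 474.296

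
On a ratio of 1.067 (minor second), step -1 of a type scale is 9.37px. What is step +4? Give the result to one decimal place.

Moving from step -1 to step +4 is 5 steps up, so multiply by r⁵.
9.37 × 1.067⁵ = 9.37 × 1.38300 ≈ 12.959

13.0px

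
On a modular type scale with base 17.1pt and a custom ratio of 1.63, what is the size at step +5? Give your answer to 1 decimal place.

196.8pt

A modular type scale is a geometric sequence: sizeₙ = base × rⁿ.
17.1 × 1.63⁵ = 17.1 × 11.50636 ≈ 196.76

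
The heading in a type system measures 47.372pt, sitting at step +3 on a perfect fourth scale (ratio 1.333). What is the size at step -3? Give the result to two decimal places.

8.44pt

The gap is -3 − (3) = -6 steps, so the factor is 1.333^-6.
47.372 ÷ 1.333⁶ = 47.372 ÷ 5.61023 ≈ 8.444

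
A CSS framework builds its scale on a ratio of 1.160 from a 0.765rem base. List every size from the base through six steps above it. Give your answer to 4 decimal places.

Step 0: 0.765rem
Step 1: 0.765 × 1.160 = 0.8874
Step 2: 0.765 × 1.160² = 1.0294
Step 3: 0.765 × 1.160³ = 1.1941
Step 4: 0.765 × 1.160⁴ = 1.3851
Step 5: 0.765 × 1.160⁵ = 1.6068
Step 6: 0.765 × 1.160⁶ = 1.8638

0.7650rem, 0.8874rem, 1.0294rem, 1.1941rem, 1.3851rem, 1.6068rem, 1.8638rem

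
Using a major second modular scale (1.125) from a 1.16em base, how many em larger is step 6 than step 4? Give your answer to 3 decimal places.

0.494em

Step 4: 1.16 × 1.125⁴ = 1.85810em
Step 6: 1.16 × 1.125⁶ = 2.35165em
Difference: 2.35165 − 1.85810 = 0.49355em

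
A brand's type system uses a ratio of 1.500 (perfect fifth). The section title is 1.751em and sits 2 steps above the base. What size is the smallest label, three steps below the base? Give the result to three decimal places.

The gap is -3 − (2) = -5 steps, so the factor is 1.500^-5.
1.751 ÷ 1.500⁵ = 1.751 ÷ 7.59375 ≈ 0.231

0.231em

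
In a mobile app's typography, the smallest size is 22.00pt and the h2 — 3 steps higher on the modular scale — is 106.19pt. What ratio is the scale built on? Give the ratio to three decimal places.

1.690

r³ = 106.19 / 22.00, so r = (106.19/22.00)^(1/3).
r = 4.8268^(1/3) ≈ 1.6900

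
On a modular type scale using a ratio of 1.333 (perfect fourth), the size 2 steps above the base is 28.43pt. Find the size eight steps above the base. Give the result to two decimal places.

159.50pt

28.43 × 1.333⁶ = 28.43 × 5.61023 ≈ 159.499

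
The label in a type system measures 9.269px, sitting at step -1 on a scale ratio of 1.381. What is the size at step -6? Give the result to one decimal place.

9.269 ÷ 1.381⁵ = 9.269 ÷ 5.02306 ≈ 1.845

1.8px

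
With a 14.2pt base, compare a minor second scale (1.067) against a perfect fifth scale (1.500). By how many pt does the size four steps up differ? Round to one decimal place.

53.5pt

Minor second: 14.2 × 1.067⁴ = 18.405pt
Perfect fifth: 14.2 × 1.500⁴ = 71.888pt
Difference: 71.888 − 18.405 = 53.483pt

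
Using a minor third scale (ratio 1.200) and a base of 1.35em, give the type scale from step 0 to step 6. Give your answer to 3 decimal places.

1.350em, 1.620em, 1.944em, 2.333em, 2.799em, 3.359em, 4.031em

Step 0: 1.35em
Step 1: 1.35 × 1.200 = 1.620
Step 2: 1.35 × 1.200² = 1.944
Step 3: 1.35 × 1.200³ = 2.333
Step 4: 1.35 × 1.200⁴ = 2.799
Step 5: 1.35 × 1.200⁵ = 3.359
Step 6: 1.35 × 1.200⁶ = 4.031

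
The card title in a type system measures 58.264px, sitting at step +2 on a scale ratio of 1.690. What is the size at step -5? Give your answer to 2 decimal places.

The gap is -5 − (2) = -7 steps, so the factor is 1.690^-7.
58.264 ÷ 1.690⁷ = 58.264 ÷ 39.37376 ≈ 1.480

1.48px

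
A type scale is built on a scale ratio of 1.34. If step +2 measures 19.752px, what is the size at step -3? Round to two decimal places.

4.57px

The gap is -3 − (2) = -5 steps, so the factor is 1.34^-5.
19.752 ÷ 1.34⁵ = 19.752 ÷ 4.32040 ≈ 4.572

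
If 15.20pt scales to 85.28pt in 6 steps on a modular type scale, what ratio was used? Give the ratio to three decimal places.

1.333

r⁶ = 85.28 / 15.20, so r = (85.28/15.20)^(1/6).
r = 5.6105^(1/6) ≈ 1.3330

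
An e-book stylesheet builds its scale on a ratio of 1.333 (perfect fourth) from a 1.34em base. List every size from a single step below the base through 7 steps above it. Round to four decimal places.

1.0053em, 1.3400em, 1.7862em, 2.3810em, 3.1739em, 4.2308em, 5.6397em, 7.5177em, 10.0211em

Step -1: 1.34 ÷ 1.333 = 1.0053
Step 0: 1.34em
Step 1: 1.34 × 1.333 = 1.7862
Step 2: 1.34 × 1.333² = 2.3810
Step 3: 1.34 × 1.333³ = 3.1739
Step 4: 1.34 × 1.333⁴ = 4.2308
Step 5: 1.34 × 1.333⁵ = 5.6397
Step 6: 1.34 × 1.333⁶ = 7.5177
Step 7: 1.34 × 1.333⁷ = 10.0211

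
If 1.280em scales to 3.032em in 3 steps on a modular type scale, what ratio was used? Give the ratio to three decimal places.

1.333

r³ = 3.032 / 1.280, so r = (3.032/1.280)^(1/3).
r = 2.3687^(1/3) ≈ 1.3330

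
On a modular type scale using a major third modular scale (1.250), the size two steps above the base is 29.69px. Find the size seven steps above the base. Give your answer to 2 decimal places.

Moving from step +2 to step +7 is 5 steps up, so multiply by r⁵.
29.69 × 1.250⁵ = 29.69 × 3.05176 ≈ 90.607

90.61px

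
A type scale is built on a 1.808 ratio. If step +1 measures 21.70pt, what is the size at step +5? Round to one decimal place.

21.70 × 1.808⁴ = 21.70 × 10.68547 ≈ 231.875

231.9pt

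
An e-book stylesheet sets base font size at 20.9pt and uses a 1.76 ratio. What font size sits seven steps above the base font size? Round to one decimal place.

Each step on a modular scale multiplies by the ratio, so the size n steps from the base is base × ratioⁿ.
20.9 × 1.76⁷ = 20.9 × 52.31048 ≈ 1093.29

1093.3pt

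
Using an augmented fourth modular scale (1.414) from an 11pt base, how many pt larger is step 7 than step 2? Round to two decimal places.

102.33pt

Step 2: 11.0 × 1.414² = 21.9934pt
Step 7: 11.0 × 1.414⁷ = 124.3193pt
Difference: 124.3193 − 21.9934 = 102.3259pt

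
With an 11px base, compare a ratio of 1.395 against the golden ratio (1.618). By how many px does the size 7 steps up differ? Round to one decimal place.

At 1.395: 11.0 × 1.395⁷ = 113.087px
Golden ratio: 11.0 × 1.618⁷ = 319.332px
Difference: 319.332 − 113.087 = 206.245px

206.2px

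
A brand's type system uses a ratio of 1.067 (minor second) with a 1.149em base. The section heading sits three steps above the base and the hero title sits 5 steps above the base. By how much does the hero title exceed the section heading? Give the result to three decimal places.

Step 3: 1.149 × 1.067³ = 1.39577em
Step 5: 1.149 × 1.067⁵ = 1.58907em
Difference: 1.58907 − 1.39577 = 0.19330em

0.193em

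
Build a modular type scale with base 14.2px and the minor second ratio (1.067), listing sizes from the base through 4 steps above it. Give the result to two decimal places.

Step 0: 14.2px
Step 1: 14.2 × 1.067 = 15.15
Step 2: 14.2 × 1.067² = 16.17
Step 3: 14.2 × 1.067³ = 17.25
Step 4: 14.2 × 1.067⁴ = 18.41

14.20px, 15.15px, 16.17px, 17.25px, 18.41px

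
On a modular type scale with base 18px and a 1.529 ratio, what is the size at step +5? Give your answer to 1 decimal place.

Each step on a modular scale multiplies by the ratio, so the size n steps from the base is base × ratioⁿ.
18.0 × 1.529⁵ = 18.0 × 8.35675 ≈ 150.42

150.4px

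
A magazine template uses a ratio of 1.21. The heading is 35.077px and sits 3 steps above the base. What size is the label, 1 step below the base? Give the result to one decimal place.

Moving from step +3 to step -1 is 4 steps down, so divide by r⁴.
35.077 ÷ 1.21⁴ = 35.077 ÷ 2.14359 ≈ 16.364

16.4px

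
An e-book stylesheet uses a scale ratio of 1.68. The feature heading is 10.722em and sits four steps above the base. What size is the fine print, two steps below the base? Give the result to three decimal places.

10.722 ÷ 1.68⁶ = 10.722 ÷ 22.48307 ≈ 0.477

0.477em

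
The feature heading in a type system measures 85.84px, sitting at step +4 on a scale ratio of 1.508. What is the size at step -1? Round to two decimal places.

85.84 ÷ 1.508⁵ = 85.84 ÷ 7.79842 ≈ 11.007

11.01px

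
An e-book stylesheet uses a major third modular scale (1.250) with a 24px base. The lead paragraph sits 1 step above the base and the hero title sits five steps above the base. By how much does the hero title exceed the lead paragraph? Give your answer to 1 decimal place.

Step 1: 24.0 × 1.250 = 30.000px
Step 5: 24.0 × 1.250⁵ = 73.242px
Difference: 73.242 − 30.000 = 43.242px

43.2px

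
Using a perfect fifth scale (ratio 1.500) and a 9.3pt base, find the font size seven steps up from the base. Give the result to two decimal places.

9.3 × 1.500⁷ = 9.3 × 17.08594 ≈ 158.90

158.90pt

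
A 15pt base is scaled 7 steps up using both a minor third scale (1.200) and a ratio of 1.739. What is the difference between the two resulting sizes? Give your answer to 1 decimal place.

Minor third: 15.0 × 1.200⁷ = 53.748pt
At 1.739: 15.0 × 1.739⁷ = 721.420pt
Difference: 721.420 − 53.748 = 667.672pt

667.7pt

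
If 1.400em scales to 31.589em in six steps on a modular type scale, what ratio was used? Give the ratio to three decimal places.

The ratio satisfies 1.400 × r⁶ = 31.589, so r = (31.589 / 1.400)^(1/6).
r = 22.5636^(1/6) ≈ 1.6810

1.681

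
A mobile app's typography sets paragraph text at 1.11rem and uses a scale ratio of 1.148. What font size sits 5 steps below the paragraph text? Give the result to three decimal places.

A modular type scale is a geometric sequence: sizeₙ = base × rⁿ.
1.11 ÷ 1.148⁵ = 1.11 ÷ 1.99393 ≈ 0.557

0.557rem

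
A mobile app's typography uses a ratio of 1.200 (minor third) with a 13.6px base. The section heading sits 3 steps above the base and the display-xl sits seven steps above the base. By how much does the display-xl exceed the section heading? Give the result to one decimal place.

Step 3: 13.6 × 1.200³ = 23.501px
Step 7: 13.6 × 1.200⁷ = 48.731px
Difference: 48.731 − 23.501 = 25.230px

25.2px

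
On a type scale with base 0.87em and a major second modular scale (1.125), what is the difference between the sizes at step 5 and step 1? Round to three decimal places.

0.589em

Step 1: 0.87 × 1.125 = 0.97875em
Step 5: 0.87 × 1.125⁵ = 1.56777em
Difference: 1.56777 − 0.97875 = 0.58902em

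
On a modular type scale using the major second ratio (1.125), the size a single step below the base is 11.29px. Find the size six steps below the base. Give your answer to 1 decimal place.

6.3px

Moving from step -1 to step -6 is 5 steps down, so divide by r⁵.
11.29 ÷ 1.125⁵ = 11.29 ÷ 1.80203 ≈ 6.265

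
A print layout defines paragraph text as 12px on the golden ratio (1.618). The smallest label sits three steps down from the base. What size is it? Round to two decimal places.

A modular type scale is a geometric sequence: sizeₙ = base × rⁿ.
12.0 ÷ 1.618³ = 12.0 ÷ 4.23580 ≈ 2.83

2.83px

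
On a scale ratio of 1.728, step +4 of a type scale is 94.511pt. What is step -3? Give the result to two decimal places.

The gap is -3 − (4) = -7 steps, so the factor is 1.728^-7.
94.511 ÷ 1.728⁷ = 94.511 ÷ 46.00512 ≈ 2.054

2.05pt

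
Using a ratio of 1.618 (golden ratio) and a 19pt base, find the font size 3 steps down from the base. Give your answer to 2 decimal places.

4.49pt

Each step on a modular scale multiplies by the ratio, so the size n steps from the base is base × ratioⁿ.
19.0 ÷ 1.618³ = 19.0 ÷ 4.23580 ≈ 4.49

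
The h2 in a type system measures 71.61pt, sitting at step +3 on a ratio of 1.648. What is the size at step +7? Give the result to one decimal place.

The gap is 7 − (3) = 4 steps, so the factor is 1.648^4.
71.61 × 1.648⁴ = 71.61 × 7.37613 ≈ 528.205

528.2pt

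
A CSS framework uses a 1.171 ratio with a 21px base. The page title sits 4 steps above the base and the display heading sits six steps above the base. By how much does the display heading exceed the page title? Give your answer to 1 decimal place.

14.7px

Step 4: 21.0 × 1.171⁴ = 39.486px
Step 6: 21.0 × 1.171⁶ = 54.145px
Difference: 54.145 − 39.486 = 14.659px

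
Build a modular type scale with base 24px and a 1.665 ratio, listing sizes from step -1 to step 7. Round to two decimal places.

Step -1: 24.0 ÷ 1.665 = 14.41
Step 0: 24px
Step 1: 24.0 × 1.665 = 39.96
Step 2: 24.0 × 1.665² = 66.53
Step 3: 24.0 × 1.665³ = 110.78
Step 4: 24.0 × 1.665⁴ = 184.45
Step 5: 24.0 × 1.665⁵ = 307.10
Step 6: 24.0 × 1.665⁶ = 511.32
Step 7: 24.0 × 1.665⁷ = 851.36

14.41px, 24.00px, 39.96px, 66.53px, 110.78px, 184.45px, 307.10px, 511.32px, 851.36px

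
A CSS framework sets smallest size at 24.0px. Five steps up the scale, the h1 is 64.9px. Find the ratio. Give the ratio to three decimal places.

1.220

The ratio satisfies 24.0 × r⁵ = 64.9, so r = (64.9 / 24.0)^(1/5).
r = 2.7042^(1/5) ≈ 1.2201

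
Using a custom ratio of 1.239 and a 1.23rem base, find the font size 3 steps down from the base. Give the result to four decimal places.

Every step multiplies by the scale ratio.
1.23 ÷ 1.239³ = 1.23 ÷ 1.90201 ≈ 0.6467

0.6467rem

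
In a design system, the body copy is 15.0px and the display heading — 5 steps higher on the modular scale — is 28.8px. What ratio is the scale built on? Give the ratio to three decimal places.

The ratio satisfies 15.0 × r⁵ = 28.8, so r = (28.8 / 15.0)^(1/5).
r = 1.9200^(1/5) ≈ 1.1394

1.139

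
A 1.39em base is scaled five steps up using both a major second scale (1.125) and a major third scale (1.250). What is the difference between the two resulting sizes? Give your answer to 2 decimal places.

1.74em

Major second: 1.39 × 1.125⁵ = 2.5048em
Major third: 1.39 × 1.250⁵ = 4.2419em
Difference: 4.2419 − 2.5048 = 1.7371em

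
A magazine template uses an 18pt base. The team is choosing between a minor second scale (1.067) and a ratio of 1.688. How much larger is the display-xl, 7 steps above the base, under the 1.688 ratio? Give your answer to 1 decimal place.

674.5pt

Minor second: 18.0 × 1.067⁷ = 28.342pt
At 1.688: 18.0 × 1.688⁷ = 702.877pt
Difference: 702.877 − 28.342 = 674.535pt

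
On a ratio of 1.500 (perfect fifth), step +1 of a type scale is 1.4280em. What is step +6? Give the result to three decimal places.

The gap is 6 − (1) = 5 steps, so the factor is 1.500^5.
1.4280 × 1.500⁵ = 1.4280 × 7.59375 ≈ 10.844

10.844em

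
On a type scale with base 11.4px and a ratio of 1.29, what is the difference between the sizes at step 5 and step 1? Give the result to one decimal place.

Step 1: 11.4 × 1.29 = 14.706px
Step 5: 11.4 × 1.29⁵ = 40.724px
Difference: 40.724 − 14.706 = 26.018px

26.0px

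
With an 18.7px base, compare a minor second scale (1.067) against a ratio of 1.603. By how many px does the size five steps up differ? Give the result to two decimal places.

172.07px

Minor second: 18.7 × 1.067⁵ = 25.8621px
At 1.603: 18.7 × 1.603⁵ = 197.9289px
Difference: 197.9289 − 25.8621 = 172.0668px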